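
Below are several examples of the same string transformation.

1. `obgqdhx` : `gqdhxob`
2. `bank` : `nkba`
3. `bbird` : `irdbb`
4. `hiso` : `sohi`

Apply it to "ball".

llba

In each case the input is transformed by: move the first 2 characters to the end (rotate left by 2).
For "ball" the result is "llba".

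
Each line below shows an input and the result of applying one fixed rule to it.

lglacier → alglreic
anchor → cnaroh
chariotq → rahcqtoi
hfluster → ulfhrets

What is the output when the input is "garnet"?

Rule — swap the front and back halves of the string, then reverse the string.
On "garnet": the first step gives "netgar", and the second then gives "ragten".

ragten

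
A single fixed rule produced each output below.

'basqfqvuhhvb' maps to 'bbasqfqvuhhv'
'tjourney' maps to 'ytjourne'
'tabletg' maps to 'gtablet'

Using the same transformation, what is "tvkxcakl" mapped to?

Looking at the pairs, the operation is to move the last character to the front.
"tvkxcakl" → "ltvkxcak".

ltvkxcak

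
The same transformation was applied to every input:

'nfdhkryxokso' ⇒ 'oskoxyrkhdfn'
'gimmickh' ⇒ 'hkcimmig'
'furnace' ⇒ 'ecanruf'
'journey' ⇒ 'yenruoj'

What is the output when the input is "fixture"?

erutxif

In each case the input is transformed by: reverse the string.
For "fixture" the result is "erutxif".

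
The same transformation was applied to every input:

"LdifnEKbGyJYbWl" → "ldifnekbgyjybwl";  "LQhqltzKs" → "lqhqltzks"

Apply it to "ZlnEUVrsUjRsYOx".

zlneuvrsujrsyox

Rule — convert every letter to lowercase.
For "ZlnEUVrsUjRsYOx" the result is "zlneuvrsujrsyox".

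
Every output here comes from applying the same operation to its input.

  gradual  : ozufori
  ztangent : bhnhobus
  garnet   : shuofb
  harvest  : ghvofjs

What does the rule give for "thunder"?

sfhvibr

Rule — move the last 2 characters to the front (rotate right by 2), then shift every letter 12 places backward in the alphabet (wrapping around).
Working it through for "thunder": intermediate "erthund", final "sfhvibr".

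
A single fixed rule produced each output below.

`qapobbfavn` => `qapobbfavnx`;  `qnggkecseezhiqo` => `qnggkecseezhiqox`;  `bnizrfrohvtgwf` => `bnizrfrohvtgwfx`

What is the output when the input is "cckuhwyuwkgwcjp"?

What's happening: append "x".
Applying that to "cckuhwyuwkgwcjp" gives "cckuhwyuwkgwcjpx".

cckuhwyuwkgwcjpx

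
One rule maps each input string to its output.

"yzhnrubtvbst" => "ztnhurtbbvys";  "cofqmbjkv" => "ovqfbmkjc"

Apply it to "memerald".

What's happening: swap the first and last characters, then swap each adjacent pair of characters (1↔2, 3↔4, ...).
So "memerald" becomes "edemarml".

edemarml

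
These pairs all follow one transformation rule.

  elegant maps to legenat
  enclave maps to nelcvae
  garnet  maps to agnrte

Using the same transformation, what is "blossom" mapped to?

lbsoosm

What's happening: swap each adjacent pair of characters (1↔2, 3↔4, ...).
Applying that to "blossom" gives "lbsoosm".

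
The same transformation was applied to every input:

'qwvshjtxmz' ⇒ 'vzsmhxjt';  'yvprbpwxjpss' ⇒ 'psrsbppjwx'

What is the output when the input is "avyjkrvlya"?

The transformation: delete the first 2 characters, then take characters alternately from the front and the back (1st, last, 2nd, 2nd-last, ...).
Applying both steps to "avyjkrvlya": "yjkrvlya", then "yajyklrv".

yajyklrv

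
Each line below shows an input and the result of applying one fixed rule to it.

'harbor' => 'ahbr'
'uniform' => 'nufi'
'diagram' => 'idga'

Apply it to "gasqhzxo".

The rule is to swap each adjacent pair of characters (1↔2, 3↔4, ...), then keep only the first 4 characters.
On "gasqhzxo": the first step gives "agqszhox", and the second then gives "agqs".

agqs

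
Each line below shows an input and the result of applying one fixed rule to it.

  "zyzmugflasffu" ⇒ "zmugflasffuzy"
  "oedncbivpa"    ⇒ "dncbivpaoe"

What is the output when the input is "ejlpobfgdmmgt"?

Rule — move the first 2 characters to the end (rotate left by 2).
So "ejlpobfgdmmgt" becomes "lpobfgdmmgtej".

lpobfgdmmgtej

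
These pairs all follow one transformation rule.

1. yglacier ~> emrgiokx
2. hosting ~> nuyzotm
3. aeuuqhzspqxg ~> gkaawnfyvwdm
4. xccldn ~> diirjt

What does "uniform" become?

atoluxs

Looking at the pairs, the operation is to shift every letter 6 places forward in the alphabet (wrapping around).
Applying that to "uniform" gives "atoluxs".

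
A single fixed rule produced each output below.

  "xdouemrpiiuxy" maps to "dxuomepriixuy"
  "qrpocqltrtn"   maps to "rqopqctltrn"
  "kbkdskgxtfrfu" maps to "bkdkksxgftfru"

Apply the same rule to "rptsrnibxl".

prstnrbilx

The pattern: swap each adjacent pair of characters (1↔2, 3↔4, ...).
Applying that to "rptsrnibxl" gives "prstnrbilx".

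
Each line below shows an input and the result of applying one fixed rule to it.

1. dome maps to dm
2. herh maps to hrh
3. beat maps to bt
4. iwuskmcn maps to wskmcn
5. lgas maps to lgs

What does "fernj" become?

Rule — remove every vowel.
Doing the same to "fernj": "frnj".

frnj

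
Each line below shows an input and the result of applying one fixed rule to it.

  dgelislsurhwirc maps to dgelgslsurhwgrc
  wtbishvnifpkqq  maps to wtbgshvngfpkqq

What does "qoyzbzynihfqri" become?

qoyzbzynghfqrg

The pattern: replace every "i" with "g".
Doing the same to "qoyzbzynihfqri": "qoyzbzynghfqrg".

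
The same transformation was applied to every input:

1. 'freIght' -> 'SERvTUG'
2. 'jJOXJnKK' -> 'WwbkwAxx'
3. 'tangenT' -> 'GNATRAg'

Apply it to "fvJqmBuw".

In each case the input is transformed by: flip the case of every letter, then shift every letter 13 places forward in the alphabet (wrapping around) — i.e. ROT13.
"fvJqmBuw" → "FVjQMbUW" → "SIwDZoHJ".

SIwDZoHJ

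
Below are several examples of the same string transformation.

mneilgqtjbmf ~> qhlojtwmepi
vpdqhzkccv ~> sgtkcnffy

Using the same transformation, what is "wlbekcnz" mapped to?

oehnfqc

The rule is to shift every letter 3 places forward in the alphabet (wrapping around), then delete the first character.
Working it through for "wlbekcnz": intermediate "zoehnfqc", final "oehnfqc".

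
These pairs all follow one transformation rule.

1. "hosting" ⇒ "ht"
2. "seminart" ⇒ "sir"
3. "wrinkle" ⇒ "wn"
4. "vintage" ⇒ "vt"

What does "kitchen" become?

What's happening: move the last character to the front, then keep one character in every 3, starting at position 2 (positions 2nd, 5th, 8th, ...).
"kitchen" → "nkitche" → "kc".

kc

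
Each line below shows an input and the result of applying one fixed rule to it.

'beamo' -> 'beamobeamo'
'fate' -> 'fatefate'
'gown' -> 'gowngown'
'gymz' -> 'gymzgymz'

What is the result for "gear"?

What's happening: write the whole string twice.
"gear" → "geargear".

geargear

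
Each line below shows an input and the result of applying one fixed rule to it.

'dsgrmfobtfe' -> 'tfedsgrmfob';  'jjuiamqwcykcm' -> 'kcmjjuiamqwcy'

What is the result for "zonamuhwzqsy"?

qsyzonamuhwz

Rule — move the last 3 characters to the front (rotate right by 3).
On "zonamuhwzqsy" that produces "qsyzonamuhwz".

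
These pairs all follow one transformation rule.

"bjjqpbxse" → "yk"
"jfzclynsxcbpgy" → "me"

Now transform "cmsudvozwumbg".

Rule — shift every letter 6 places forward in the alphabet (wrapping around), then keep only the last 2 characters.
Working it through for "cmsudvozwumbg": intermediate "isyajbufcashm", final "hm".

hm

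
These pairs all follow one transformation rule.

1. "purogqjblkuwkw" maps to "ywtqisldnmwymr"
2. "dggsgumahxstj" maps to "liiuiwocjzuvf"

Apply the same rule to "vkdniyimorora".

cmfpkakoqtqtx

The rule is to shift every letter 2 places forward in the alphabet (wrapping around), then swap the first and last characters.
"vkdniyimorora" → "xmfpkakoqtqtc" → "cmfpkakoqtqtx".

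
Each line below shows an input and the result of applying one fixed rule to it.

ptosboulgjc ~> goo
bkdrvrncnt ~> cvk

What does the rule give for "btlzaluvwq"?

vat

Each output is the input with this applied: reverse the string, then keep one character in every 3, starting at position 3 (positions 3rd, 6th, 9th, ...).
Working it through for "btlzaluvwq": intermediate "qwvulazltb", final "vat".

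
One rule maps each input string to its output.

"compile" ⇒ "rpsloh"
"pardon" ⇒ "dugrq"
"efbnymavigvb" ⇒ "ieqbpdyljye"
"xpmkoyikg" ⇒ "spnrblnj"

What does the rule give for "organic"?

ujdqlf

The transformation: shift every letter 3 places forward in the alphabet (wrapping around), then delete the first character.
Applying both steps to "organic": "rujdqlf", then "ujdqlf".
(Check on "pardon": → "sdugrq" → "dugrq" ✓)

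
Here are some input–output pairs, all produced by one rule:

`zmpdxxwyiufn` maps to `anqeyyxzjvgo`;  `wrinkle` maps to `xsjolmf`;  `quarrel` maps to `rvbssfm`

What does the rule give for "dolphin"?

Looking at the pairs, the operation is to shift every letter 1 place forward in the alphabet (wrapping around).
On "dolphin" that produces "epmqijo".

epmqijo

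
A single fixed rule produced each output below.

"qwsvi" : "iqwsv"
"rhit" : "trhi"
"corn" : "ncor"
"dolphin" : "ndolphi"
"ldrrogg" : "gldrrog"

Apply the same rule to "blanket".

tblanke

Rule — move the last character to the front.
Doing the same to "blanket": "tblanke".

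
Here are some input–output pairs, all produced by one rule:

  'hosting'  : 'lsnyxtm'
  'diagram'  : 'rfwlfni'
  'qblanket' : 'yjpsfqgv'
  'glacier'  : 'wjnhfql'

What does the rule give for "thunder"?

Each output is the input with this applied: shift every letter 5 places forward in the alphabet (wrapping around), then reverse the string.
On "thunder": the first step gives "ymzsijw", and the second then gives "wjiszmy".
(Check on "glacier": → "lqfhnjw" → "wjnhfql" ✓)

wjiszmy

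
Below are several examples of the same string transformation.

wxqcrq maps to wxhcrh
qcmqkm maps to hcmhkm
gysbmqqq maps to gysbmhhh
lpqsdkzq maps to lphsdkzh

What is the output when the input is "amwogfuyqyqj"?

In each case the input is transformed by: replace every "q" with "h".
On "amwogfuyqyqj" that produces "amwogfuyhyhj".

amwogfuyhyhj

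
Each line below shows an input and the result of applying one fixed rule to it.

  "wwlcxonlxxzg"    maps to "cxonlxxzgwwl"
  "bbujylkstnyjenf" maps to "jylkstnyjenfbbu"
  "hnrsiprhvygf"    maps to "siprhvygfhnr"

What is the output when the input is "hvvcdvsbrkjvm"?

cdvsbrkjvmhvv

The rule is to move the first 3 characters to the end (rotate left by 3).
Doing the same to "hvvcdvsbrkjvm": "cdvsbrkjvmhvv".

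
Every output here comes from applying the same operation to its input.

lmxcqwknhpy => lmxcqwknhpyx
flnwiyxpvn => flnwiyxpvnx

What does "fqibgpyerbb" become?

The rule is to append "x".
Doing the same to "fqibgpyerbb": "fqibgpyerbbx".

fqibgpyerbbx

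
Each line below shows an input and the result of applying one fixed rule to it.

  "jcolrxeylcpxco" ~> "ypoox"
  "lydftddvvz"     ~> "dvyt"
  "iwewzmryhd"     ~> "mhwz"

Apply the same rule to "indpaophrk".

The transformation: swap the front and back halves of the string, then keep one character in every 3, starting at position 1 (positions 1st, 4th, 7th, ...).
"indpaophrk" → "orna".
(Check on "lydftddvvz": → "ddvvzlydft" → "dvyt" ✓)

orna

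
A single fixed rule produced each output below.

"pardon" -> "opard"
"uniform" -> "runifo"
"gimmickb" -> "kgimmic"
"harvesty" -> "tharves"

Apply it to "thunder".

What's happening: delete the last character, then move the last character to the front.
Working it through for "thunder": intermediate "thunde", final "ethund".

ethund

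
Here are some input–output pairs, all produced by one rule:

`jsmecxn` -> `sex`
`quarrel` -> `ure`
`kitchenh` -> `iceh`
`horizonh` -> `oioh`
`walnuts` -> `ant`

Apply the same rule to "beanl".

What's happening: keep every other character starting from the second (positions 2nd, 4th, 6th, ...).
Doing the same to "beanl": "en".

en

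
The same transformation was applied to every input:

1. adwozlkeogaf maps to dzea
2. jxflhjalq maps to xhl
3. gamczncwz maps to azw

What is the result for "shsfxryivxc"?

Looking at the pairs, the operation is to keep one character in every 3, starting at position 2 (positions 2nd, 5th, 8th, ...).
On "shsfxryivxc" that produces "hxic".

hxic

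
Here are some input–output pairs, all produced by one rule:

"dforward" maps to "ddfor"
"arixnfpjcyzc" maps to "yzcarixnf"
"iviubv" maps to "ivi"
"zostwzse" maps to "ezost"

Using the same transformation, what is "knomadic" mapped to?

cknom

Each output is the input with this applied: swap the front and back halves of the string, then delete the first 3 characters.
Applying both steps to "knomadic": "adicknom", then "cknom".
(Check on "iviubv": → "ubvivi" → "ivi" ✓)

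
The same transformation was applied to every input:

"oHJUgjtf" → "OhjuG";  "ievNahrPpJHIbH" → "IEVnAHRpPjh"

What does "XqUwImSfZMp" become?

Looking at the pairs, the operation is to flip the case of every letter, then delete the last 3 characters.
On "XqUwImSfZMp": the first step gives "xQuWiMsFzmP", and the second then gives "xQuWiMsF".

xQuWiMsF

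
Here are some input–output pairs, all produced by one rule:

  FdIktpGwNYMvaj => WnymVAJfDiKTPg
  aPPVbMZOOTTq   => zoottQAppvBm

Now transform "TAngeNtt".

EnTTtaNG

The transformation: flip the case of every letter, then swap the front and back halves of the string.
Applying both steps to "TAngeNtt": "taNGEnTT", then "EnTTtaNG".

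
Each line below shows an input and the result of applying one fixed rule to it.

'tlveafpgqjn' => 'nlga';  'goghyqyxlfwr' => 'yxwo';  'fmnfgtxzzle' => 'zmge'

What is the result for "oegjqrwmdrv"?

The rule is to keep one character in every 3, starting at position 2 (positions 2nd, 5th, 8th, ...), then sort the characters into reverse alphabetical order.
"oegjqrwmdrv" → "eqmv" → "vqme".

vqme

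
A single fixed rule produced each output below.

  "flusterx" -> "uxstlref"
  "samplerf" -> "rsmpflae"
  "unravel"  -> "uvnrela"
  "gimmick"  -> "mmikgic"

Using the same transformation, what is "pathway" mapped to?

wyptaha

The pattern: sort the characters into reverse alphabetical order, then swap each adjacent pair of characters (1↔2, 3↔4, ...).
Working it through for "pathway": intermediate "ywtphaa", final "wyptaha".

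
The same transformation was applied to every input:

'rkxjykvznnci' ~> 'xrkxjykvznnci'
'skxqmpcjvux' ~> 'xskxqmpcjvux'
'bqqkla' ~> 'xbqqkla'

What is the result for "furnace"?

xfurnace

In each case the input is transformed by: prepend "x".
So "furnace" becomes "xfurnace".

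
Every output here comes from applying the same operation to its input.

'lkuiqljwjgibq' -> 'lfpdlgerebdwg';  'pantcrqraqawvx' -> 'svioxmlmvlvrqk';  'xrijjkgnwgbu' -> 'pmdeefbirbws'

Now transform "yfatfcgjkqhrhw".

The rule is to swap the first and last characters, then shift every letter 5 places backward in the alphabet (wrapping around).
"yfatfcgjkqhrhw" → "wfatfcgjkqhrhy" → "ravoaxbeflcmct".

ravoaxbeflcmct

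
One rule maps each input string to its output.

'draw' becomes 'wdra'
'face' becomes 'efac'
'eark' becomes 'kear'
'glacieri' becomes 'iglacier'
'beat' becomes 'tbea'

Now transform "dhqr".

rdhq

The transformation: move the last character to the front.
For "dhqr" the result is "rdhq".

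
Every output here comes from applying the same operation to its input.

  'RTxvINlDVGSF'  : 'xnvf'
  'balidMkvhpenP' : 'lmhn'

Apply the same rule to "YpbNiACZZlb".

baz

The pattern: keep one character in every 3, starting at position 3 (positions 3rd, 6th, 9th, ...), then convert every letter to lowercase.
Starting from "YpbNiACZZlb": after the first operation, "bAZ"; after the second, "baz".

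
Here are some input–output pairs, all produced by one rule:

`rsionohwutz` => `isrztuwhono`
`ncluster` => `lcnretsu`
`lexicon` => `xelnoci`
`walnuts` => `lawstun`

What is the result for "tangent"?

Each output is the input with this applied: move the first 3 characters to the end (rotate left by 3), then reverse the string.
For "tangent" the result is "nattneg".

nattneg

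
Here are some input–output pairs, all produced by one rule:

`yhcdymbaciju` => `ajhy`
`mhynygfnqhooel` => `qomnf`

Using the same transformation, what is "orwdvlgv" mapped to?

lod

Each output is the input with this applied: swap the front and back halves of the string, then keep one character in every 3, starting at position 2 (positions 2nd, 5th, 8th, ...).
Applying both steps to "orwdvlgv": "vlgvorwd", then "lod".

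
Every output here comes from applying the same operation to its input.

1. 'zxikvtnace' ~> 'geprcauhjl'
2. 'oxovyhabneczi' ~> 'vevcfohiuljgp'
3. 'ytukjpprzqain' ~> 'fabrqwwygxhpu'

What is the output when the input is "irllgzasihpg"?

What's happening: shift every letter 7 places forward in the alphabet (wrapping around).
"irllgzasihpg" → "pyssnghzpown".

pyssnghzpown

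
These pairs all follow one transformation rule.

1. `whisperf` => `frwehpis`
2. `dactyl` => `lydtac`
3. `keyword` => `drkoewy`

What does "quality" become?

ytqiula

The rule is to move the last character to the front, then take characters alternately from the front and the back (1st, last, 2nd, 2nd-last, ...).
"quality" → "yqualit" → "ytqiula".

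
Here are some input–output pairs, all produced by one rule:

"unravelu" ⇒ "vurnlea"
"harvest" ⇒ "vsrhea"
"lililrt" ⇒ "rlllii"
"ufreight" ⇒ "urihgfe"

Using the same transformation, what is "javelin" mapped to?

vljiea

The rule is to delete the last character, then sort the characters into reverse alphabetical order.
"javelin" → "javeli" → "vljiea".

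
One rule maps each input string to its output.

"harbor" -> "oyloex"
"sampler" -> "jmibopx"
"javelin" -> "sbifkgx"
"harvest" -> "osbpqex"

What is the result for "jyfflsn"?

ccipkgv

In each case the input is transformed by: move the first 2 characters to the end (rotate left by 2), then shift every letter 3 places backward in the alphabet (wrapping around).
Starting from "jyfflsn": after the first operation, "fflsnjy"; after the second, "ccipkgv".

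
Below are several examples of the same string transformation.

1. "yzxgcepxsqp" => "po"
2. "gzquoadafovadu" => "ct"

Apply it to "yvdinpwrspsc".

rb

The rule is to shift every letter 1 place backward in the alphabet (wrapping around), then keep only the last 2 characters.
Working it through for "yvdinpwrspsc": intermediate "xuchmovqrorb", final "rb".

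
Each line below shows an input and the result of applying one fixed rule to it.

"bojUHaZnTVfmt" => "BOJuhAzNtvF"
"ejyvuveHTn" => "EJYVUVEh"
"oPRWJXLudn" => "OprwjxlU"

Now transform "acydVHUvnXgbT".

ACYDvhuVNxG

Rule — delete the last 2 characters, then flip the case of every letter.
Doing the same to "acydVHUvnXgbT": "ACYDvhuVNxG".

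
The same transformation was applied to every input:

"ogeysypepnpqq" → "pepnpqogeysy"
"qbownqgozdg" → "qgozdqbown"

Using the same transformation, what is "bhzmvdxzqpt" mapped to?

dxzqpbhzmv

The transformation: delete the last character, then swap the front and back halves of the string.
Working it through for "bhzmvdxzqpt": intermediate "bhzmvdxzqp", final "dxzqpbhzmv".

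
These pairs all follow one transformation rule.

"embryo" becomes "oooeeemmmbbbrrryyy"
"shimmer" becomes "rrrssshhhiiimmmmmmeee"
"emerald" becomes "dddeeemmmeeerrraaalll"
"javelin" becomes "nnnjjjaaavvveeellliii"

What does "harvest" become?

The pattern: move the last character to the front, then repeat every character 3 times.
Applying both steps to "harvest": "tharves", then "ttthhhaaarrrvvveeesss".

ttthhhaaarrrvvveeesss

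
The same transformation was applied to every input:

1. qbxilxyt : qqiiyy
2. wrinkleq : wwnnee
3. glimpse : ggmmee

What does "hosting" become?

hhttgg

The transformation: keep one character in every 3, starting at position 1 (positions 1st, 4th, 7th, ...), then double every character.
Applying both steps to "hosting": "htg", then "hhttgg".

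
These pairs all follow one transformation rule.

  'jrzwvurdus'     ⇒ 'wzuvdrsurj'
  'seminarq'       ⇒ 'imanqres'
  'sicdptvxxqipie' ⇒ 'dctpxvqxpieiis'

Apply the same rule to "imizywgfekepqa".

The transformation: swap each adjacent pair of characters (1↔2, 3↔4, ...), then move the first 2 characters to the end (rotate left by 2).
"imizywgfekepqa" → "miziwyfgkepeaq" → "ziwyfgkepeaqmi".

ziwyfgkepeaqmi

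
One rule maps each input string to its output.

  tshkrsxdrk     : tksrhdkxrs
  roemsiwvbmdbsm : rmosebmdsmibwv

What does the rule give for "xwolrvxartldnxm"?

The pattern: take characters alternately from the front and the back (1st, last, 2nd, 2nd-last, ...).
"xwolrvxartldnxm" → "xmwxonldrlvtxra".

xmwxonldrlvtxra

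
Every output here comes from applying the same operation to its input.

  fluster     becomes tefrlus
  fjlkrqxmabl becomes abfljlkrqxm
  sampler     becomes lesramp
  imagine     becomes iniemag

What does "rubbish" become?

In each case the input is transformed by: swap the first and last characters, then move the last 3 characters to the front (rotate right by 3).
"rubbish" → "hubbisr" → "isrhubb".

isrhubb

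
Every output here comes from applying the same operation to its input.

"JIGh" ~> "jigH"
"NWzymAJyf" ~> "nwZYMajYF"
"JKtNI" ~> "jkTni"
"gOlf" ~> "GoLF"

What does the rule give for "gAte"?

What's happening: flip the case of every letter.
For "gAte" the result is "GaTE".

GaTE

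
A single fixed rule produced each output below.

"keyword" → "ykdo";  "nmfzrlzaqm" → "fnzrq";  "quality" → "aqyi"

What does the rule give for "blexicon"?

Looking at the pairs, the operation is to keep every other character starting from the first (positions 1st, 3rd, 5th, ...), then swap each adjacent pair of characters (1↔2, 3↔4, ...).
On "blexicon": the first step gives "beio", and the second then gives "eboi".
(Check on "keyword": → "kyod" → "ykdo" ✓)

eboi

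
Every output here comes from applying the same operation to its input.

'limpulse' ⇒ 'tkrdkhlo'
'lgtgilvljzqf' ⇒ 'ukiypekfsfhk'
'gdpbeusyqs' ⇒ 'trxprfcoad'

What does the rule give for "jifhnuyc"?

In each case the input is transformed by: shift every letter 1 place backward in the alphabet (wrapping around), then swap the front and back halves of the string.
Working it through for "jifhnuyc": intermediate "ihegmtxb", final "mtxbiheg".

mtxbiheg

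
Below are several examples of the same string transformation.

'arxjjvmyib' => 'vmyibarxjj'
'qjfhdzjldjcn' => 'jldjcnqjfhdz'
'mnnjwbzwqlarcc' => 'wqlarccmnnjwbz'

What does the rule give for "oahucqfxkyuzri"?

xkyuzrioahucqf

The rule is to swap the front and back halves of the string.
For "oahucqfxkyuzri" the result is "xkyuzrioahucqf".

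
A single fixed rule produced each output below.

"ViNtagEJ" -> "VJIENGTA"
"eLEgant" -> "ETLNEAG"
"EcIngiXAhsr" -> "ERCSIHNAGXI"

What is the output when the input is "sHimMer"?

SRHEIMM

Each output is the input with this applied: take characters alternately from the front and the back (1st, last, 2nd, 2nd-last, ...), then convert every letter to uppercase.
Working it through for "sHimMer": intermediate "srHeiMm", final "SRHEIMM".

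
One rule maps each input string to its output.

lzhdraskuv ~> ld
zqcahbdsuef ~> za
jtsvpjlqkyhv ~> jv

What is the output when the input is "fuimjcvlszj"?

What's happening: keep one character in every 3, starting at position 1 (positions 1st, 4th, 7th, ...), then delete the last 2 characters.
"fuimjcvlszj" → "fmvz" → "fm".

fm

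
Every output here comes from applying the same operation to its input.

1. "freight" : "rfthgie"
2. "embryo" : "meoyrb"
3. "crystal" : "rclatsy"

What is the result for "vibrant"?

ivtnarb

Looking at the pairs, the operation is to reverse the string, then move the last 2 characters to the front (rotate right by 2).
For "vibrant", step one produces "tnarbiv"; step two turns that into "ivtnarb".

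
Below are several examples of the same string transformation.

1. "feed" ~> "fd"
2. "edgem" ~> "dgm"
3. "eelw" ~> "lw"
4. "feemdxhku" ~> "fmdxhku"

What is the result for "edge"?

dg

The pattern: remove every "e".
Applying that to "edge" gives "dg".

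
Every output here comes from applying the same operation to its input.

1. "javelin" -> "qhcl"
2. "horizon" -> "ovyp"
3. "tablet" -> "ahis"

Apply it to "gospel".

The transformation: shift every letter 7 places forward in the alphabet (wrapping around), then keep only the first 4 characters.
For "gospel", step one produces "nvzwls"; step two turns that into "nvzw".

nvzw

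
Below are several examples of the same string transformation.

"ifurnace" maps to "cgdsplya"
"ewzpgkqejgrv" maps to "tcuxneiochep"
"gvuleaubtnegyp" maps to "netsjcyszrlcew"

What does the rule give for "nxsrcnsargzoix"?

vlvqpalqypexmg

Looking at the pairs, the operation is to shift every letter 2 places backward in the alphabet (wrapping around), then move the last character to the front.
Working it through for "nxsrcnsargzoix": intermediate "lvqpalqypexmgv", final "vlvqpalqypexmg".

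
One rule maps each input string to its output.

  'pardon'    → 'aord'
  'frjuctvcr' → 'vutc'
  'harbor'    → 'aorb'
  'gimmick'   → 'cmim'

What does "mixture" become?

Each output is the input with this applied: take characters alternately from the front and the back (1st, last, 2nd, 2nd-last, ...), then keep only the last 4 characters.
On "mixture" that produces "rxut".

rxut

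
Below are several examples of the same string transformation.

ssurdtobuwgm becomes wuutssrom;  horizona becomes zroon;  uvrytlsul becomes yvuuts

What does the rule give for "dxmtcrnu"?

The rule is to sort the characters into reverse alphabetical order, then delete the last 3 characters.
On "dxmtcrnu": the first step gives "xutrnmdc", and the second then gives "xutrn".

xutrn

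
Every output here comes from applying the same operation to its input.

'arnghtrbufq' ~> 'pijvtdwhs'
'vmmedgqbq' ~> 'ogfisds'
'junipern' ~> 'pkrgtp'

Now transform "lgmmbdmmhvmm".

oodfoojxoo

The rule is to delete the first 2 characters, then shift every letter 2 places forward in the alphabet (wrapping around).
Applying both steps to "lgmmbdmmhvmm": "mmbdmmhvmm", then "oodfoojxoo".
(Check on "arnghtrbufq": → "nghtrbufq" → "pijvtdwhs" ✓)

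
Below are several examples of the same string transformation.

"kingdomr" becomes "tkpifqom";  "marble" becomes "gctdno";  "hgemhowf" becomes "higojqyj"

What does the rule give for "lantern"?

What's happening: swap the first and last characters, then shift every letter 2 places forward in the alphabet (wrapping around).
So "lantern" becomes "pcpvgtn".

pcpvgtn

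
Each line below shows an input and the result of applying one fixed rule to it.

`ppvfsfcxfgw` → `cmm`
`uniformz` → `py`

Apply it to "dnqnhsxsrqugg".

xzyn

Each output is the input with this applied: shift every letter 7 places forward in the alphabet (wrapping around), then keep one character in every 3, starting at position 3 (positions 3rd, 6th, 9th, ...).
"dnqnhsxsrqugg" → "kuxuozezyxbnn" → "xzyn".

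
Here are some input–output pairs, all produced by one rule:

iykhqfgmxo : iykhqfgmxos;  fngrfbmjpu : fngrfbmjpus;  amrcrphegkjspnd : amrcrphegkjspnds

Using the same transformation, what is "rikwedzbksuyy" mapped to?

rikwedzbksuyys

The transformation: append "s".
On "rikwedzbksuyy" that produces "rikwedzbksuyys".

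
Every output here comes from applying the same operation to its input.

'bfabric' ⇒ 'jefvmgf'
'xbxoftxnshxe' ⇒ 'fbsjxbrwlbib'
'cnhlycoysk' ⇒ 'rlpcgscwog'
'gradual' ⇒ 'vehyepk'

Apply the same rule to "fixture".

The pattern: shift every letter 4 places forward in the alphabet (wrapping around), then move the first character to the end.
Starting from "fixture": after the first operation, "jmbxyvi"; after the second, "mbxyvij".

mbxyvij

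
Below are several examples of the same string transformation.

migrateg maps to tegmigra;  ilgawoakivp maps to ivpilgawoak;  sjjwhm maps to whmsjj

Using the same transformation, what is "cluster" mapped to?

Each output is the input with this applied: move the last 3 characters to the front (rotate right by 3).
So "cluster" becomes "terclus".

terclus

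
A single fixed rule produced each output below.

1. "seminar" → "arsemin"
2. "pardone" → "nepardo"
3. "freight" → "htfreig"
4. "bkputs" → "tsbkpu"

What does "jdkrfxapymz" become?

Each output is the input with this applied: move the last 2 characters to the front (rotate right by 2).
On "jdkrfxapymz" that produces "mzjdkrfxapy".

mzjdkrfxapy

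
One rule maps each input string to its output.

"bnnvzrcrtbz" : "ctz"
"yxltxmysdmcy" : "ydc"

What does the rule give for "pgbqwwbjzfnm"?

bzn

Looking at the pairs, the operation is to keep every other character starting from the first (positions 1st, 3rd, 5th, ...), then keep only the last 3 characters.
On "pgbqwwbjzfnm": the first step gives "pbwbzn", and the second then gives "bzn".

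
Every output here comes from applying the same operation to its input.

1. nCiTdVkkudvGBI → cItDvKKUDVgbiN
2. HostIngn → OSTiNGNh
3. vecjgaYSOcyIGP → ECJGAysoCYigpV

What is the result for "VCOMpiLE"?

Rule — flip the case of every letter, then move the first character to the end.
Starting from "VCOMpiLE": after the first operation, "vcomPIle"; after the second, "comPIlev".

comPIlev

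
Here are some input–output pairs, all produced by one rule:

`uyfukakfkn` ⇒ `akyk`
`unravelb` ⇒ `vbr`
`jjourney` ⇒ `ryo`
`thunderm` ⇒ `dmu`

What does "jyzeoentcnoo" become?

Each output is the input with this applied: swap the front and back halves of the string, then keep one character in every 3, starting at position 1 (positions 1st, 4th, 7th, ...).
On "jyzeoentcnoo": the first step gives "ntcnoojyzeoe", and the second then gives "nnje".

nnje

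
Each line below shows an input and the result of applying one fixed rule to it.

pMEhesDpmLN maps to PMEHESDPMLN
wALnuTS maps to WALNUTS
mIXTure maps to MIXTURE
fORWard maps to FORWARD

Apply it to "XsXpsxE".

In each case the input is transformed by: convert every letter to uppercase.
So "XsXpsxE" becomes "XSXPSXE".

XSXPSXE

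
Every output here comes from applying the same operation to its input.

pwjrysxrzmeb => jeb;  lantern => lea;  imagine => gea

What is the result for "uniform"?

Each output is the input with this applied: sort the characters into reverse alphabetical order, then keep only the last 3 characters.
Starting from "uniform": after the first operation, "uronmif"; after the second, "mif".

mif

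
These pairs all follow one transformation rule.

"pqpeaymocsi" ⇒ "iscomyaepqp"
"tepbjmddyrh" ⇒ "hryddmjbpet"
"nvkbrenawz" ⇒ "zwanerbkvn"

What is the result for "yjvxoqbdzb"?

The pattern: reverse the string.
On "yjvxoqbdzb" that produces "bzdbqoxvjy".

bzdbqoxvjy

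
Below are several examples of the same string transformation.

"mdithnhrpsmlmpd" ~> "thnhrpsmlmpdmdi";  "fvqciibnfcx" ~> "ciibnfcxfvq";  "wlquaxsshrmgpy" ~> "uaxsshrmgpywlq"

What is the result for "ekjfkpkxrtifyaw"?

fkpkxrtifyawekj

The transformation: move the first 3 characters to the end (rotate left by 3).
"ekjfkpkxrtifyaw" → "fkpkxrtifyawekj".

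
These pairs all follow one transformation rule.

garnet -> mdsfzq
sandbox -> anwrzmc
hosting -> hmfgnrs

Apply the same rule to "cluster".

What's happening: shift every letter 1 place backward in the alphabet (wrapping around), then move the last 3 characters to the front (rotate right by 3).
On "cluster": the first step gives "bktrsdq", and the second then gives "sdqbktr".

sdqbktr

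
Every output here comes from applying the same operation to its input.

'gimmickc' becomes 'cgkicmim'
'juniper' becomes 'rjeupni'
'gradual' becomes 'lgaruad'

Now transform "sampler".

The pattern: reverse the string, then take characters alternately from the front and the back (1st, last, 2nd, 2nd-last, ...).
For "sampler", step one produces "relpmas"; step two turns that into "rsealmp".

rsealmp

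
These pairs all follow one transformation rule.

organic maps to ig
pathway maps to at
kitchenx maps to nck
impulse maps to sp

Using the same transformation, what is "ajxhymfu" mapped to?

In each case the input is transformed by: reverse the string, then keep one character in every 3, starting at position 2 (positions 2nd, 5th, 8th, ...).
Doing the same to "ajxhymfu": "fha".

fha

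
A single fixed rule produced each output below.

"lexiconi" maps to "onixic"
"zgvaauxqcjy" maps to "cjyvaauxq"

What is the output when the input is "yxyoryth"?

Each output is the input with this applied: delete the first 2 characters, then move the last 3 characters to the front (rotate right by 3).
On "yxyoryth" that produces "ythyor".

ythyor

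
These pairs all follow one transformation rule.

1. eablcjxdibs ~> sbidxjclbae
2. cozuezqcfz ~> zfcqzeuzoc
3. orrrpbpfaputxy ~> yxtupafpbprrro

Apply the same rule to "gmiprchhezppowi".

The rule is to reverse the string.
For "gmiprchhezppowi" the result is "iwoppzehhcrpimg".

iwoppzehhcrpimg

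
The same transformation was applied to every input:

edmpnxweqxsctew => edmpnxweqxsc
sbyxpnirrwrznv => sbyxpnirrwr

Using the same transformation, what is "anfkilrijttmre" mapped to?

Looking at the pairs, the operation is to delete the last 3 characters.
For "anfkilrijttmre" the result is "anfkilrijtt".

anfkilrijtt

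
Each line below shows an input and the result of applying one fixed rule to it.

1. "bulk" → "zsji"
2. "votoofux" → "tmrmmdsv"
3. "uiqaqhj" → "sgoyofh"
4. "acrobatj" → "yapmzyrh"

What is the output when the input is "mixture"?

kgvrspc

What's happening: shift every letter 2 places backward in the alphabet (wrapping around).
On "mixture" that produces "kgvrspc".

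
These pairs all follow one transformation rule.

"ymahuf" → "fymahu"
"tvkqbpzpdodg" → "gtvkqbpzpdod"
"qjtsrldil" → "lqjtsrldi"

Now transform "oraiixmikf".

foraiixmik

Looking at the pairs, the operation is to move the last character to the front.
"oraiixmikf" → "foraiixmik".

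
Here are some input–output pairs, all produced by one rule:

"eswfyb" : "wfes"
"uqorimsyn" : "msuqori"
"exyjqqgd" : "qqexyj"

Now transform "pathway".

hwpat

Looking at the pairs, the operation is to delete the last 2 characters, then move the last 2 characters to the front (rotate right by 2).
"pathway" → "pathw" → "hwpat".
(Check on "eswfyb": → "eswf" → "wfes" ✓)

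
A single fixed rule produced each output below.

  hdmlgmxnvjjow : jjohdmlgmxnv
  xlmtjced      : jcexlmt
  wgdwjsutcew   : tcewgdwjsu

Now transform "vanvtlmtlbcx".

The transformation: delete the last character, then move the last 3 characters to the front (rotate right by 3).
"vanvtlmtlbcx" → "vanvtlmtlbc" → "lbcvanvtlmt".

lbcvanvtlmt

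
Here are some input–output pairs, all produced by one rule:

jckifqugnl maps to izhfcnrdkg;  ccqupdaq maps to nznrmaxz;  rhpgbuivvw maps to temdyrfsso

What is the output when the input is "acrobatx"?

Each output is the input with this applied: shift every letter 3 places backward in the alphabet (wrapping around), then swap the first and last characters.
Applying both steps to "acrobatx": "xzolyxqu", then "uzolyxqx".
(Check on "rhpgbuivvw": → "oemdyrfsst" → "temdyrfsso" ✓)

uzolyxqx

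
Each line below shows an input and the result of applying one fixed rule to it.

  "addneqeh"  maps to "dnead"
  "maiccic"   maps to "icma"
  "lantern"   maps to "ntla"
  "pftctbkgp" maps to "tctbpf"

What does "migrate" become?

The rule is to delete the last 3 characters, then move the first 2 characters to the end (rotate left by 2).
Working it through for "migrate": intermediate "migr", final "grmi".

grmi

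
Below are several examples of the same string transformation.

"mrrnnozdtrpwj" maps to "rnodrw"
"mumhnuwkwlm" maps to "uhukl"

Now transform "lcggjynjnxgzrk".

The transformation: keep every other character starting from the second (positions 2nd, 4th, 6th, ...).
Doing the same to "lcggjynjnxgzrk": "cgyjxzk".

cgyjxzk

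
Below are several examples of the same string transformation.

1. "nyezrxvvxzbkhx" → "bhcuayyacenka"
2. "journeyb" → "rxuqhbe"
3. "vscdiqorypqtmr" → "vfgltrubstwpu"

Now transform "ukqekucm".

nthnxfp

The transformation: shift every letter 3 places forward in the alphabet (wrapping around), then delete the first character.
"ukqekucm" → "xnthnxfp" → "nthnxfp".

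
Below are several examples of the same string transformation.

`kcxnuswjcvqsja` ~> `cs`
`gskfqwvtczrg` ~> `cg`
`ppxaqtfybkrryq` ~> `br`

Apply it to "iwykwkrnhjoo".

Each output is the input with this applied: keep one character in every 3, starting at position 3 (positions 3rd, 6th, 9th, ...), then keep only the last 2 characters.
Working it through for "iwykwkrnhjoo": intermediate "ykho", final "ho".

ho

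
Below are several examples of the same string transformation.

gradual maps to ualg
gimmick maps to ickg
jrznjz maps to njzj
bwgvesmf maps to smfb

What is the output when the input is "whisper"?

perw

Looking at the pairs, the operation is to move the first character to the end, then keep only the last 4 characters.
Applying both steps to "whisper": "hisperw", then "perw".
(Check on "gradual": → "radualg" → "ualg" ✓)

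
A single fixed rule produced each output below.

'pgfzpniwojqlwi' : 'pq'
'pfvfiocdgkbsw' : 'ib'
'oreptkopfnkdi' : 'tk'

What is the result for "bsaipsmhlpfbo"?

The rule is to keep every other character starting from the first (positions 1st, 3rd, 5th, ...), then keep one character in every 3, starting at position 3 (positions 3rd, 6th, 9th, ...).
Applying both steps to "bsaipsmhlpfbo": "bapmlfo", then "pf".
(Check on "pgfzpniwojqlwi": → "pfpioqw" → "pq" ✓)

pf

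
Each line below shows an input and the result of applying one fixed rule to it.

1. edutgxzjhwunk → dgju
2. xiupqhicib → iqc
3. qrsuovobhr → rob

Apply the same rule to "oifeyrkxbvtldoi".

The transformation: keep one character in every 3, starting at position 2 (positions 2nd, 5th, 8th, ...).
So "oifeyrkxbvtldoi" becomes "iyxto".

iyxto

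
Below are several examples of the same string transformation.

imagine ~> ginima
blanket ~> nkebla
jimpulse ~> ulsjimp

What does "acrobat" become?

obaacr

Each output is the input with this applied: delete the last character, then move the last 3 characters to the front (rotate right by 3).
Doing the same to "acrobat": "obaacr".
(Check on "imagine": → "imagin" → "ginima" ✓)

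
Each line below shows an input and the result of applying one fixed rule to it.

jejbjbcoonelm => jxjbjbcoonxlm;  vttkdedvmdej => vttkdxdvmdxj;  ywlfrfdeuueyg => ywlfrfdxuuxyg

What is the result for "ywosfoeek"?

ywosfoxxk

What's happening: replace every "e" with "x".
On "ywosfoeek" that produces "ywosfoxxk".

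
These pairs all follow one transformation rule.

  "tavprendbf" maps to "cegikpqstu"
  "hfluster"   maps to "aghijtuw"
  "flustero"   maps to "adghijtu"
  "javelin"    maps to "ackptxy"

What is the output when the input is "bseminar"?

bcghpqtx

The rule is to shift every letter 11 places backward in the alphabet (wrapping around), then sort the characters into alphabetical order.
For "bseminar", step one produces "qhtbxcpg"; step two turns that into "bcghpqtx".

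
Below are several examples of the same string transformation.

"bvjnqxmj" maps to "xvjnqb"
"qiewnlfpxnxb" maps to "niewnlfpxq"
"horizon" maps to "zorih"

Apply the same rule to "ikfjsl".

The pattern: delete the last 2 characters, then swap the first and last characters.
Applying both steps to "ikfjsl": "ikfj", then "jkfi".

jkfi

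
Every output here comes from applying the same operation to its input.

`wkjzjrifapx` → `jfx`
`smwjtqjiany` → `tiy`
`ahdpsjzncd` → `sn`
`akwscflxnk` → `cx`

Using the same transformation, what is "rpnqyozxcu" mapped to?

Each output is the input with this applied: delete the first 2 characters, then keep one character in every 3, starting at position 3 (positions 3rd, 6th, 9th, ...).
Applying both steps to "rpnqyozxcu": "nqyozxcu", then "yx".

yx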